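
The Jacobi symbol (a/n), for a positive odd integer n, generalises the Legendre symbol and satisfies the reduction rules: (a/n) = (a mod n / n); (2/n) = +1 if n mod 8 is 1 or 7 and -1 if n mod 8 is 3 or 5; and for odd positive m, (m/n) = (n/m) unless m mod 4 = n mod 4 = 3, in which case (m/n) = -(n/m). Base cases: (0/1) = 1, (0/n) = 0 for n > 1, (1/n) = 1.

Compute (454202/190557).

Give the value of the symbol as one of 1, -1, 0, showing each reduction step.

1

(454202/190557) = (73088/190557)   [reduce mod 190557]
73088 = 2^7·571; (2/190557) = -1 since 190557 mod 8 = 5, so (73088/190557) = (-1)^7·(571/190557); sign now -1
reciprocity: (571/190557) = +1·(190557/571) since 571 mod 4 = 3, 190557 mod 4 = 1; sign now -1
(190557/571) = (414/571)   [reduce mod 571]
414 = 2^1·207; (2/571) = -1 since 571 mod 8 = 3, so (414/571) = (-1)^1·(207/571); sign now +1
reciprocity: (207/571) = -1·(571/207) since 207 mod 4 = 3, 571 mod 4 = 3; sign now -1
(571/207) = (157/207)   [reduce mod 207]
reciprocity: (157/207) = +1·(207/157) since 157 mod 4 = 1, 207 mod 4 = 3; sign now -1
(207/157) = (50/157)   [reduce mod 157]
50 = 2^1·25; (2/157) = -1 since 157 mod 8 = 5, so (50/157) = (-1)^1·(25/157); sign now +1
reciprocity: (25/157) = +1·(157/25) since 25 mod 4 = 1, 157 mod 4 = 1; sign now +1
(157/25) = (7/25)   [reduce mod 25]
reciprocity: (7/25) = +1·(25/7) since 7 mod 4 = 3, 25 mod 4 = 1; sign now +1
(25/7) = (4/7)   [reduce mod 7]
4 = 2^2·1; (2/7) = +1 since 7 mod 8 = 7, so (4/7) = (+1)^2·(1/7); sign now +1
(1/7) = 1; final value = sign = +1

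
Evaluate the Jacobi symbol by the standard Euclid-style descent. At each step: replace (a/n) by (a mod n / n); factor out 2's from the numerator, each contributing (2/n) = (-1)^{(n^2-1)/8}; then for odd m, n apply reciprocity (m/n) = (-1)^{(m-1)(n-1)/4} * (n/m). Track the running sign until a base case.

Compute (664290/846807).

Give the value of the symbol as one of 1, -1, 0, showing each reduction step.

0

factor out 2^1: 664290 = 2^1·332145; with 846807 mod 8 = 7, (2/846807) = +1; sign now +1; continue with (332145/846807)
flip (332145/846807) -> (846807/332145): both odd, 332145 mod 4 = 1, 846807 mod 4 = 3, so the flip contributes +1; sign now +1
(846807/332145): 846807 mod 332145 = 182517, so (846807/332145) = (182517/332145)
flip (182517/332145) -> (332145/182517): both odd, 182517 mod 4 = 1, 332145 mod 4 = 1, so the flip contributes +1; sign now +1
(332145/182517): 332145 mod 182517 = 149628, so (332145/182517) = (149628/182517)
factor out 2^2: 149628 = 2^2·37407; with 182517 mod 8 = 5, (2/182517) = -1; sign now +1; continue with (37407/182517)
flip (37407/182517) -> (182517/37407): both odd, 37407 mod 4 = 3, 182517 mod 4 = 1, so the flip contributes +1; sign now +1
(182517/37407): 182517 mod 37407 = 32889, so (182517/37407) = (32889/37407)
flip (32889/37407) -> (37407/32889): both odd, 32889 mod 4 = 1, 37407 mod 4 = 3, so the flip contributes +1; sign now +1
(37407/32889): 37407 mod 32889 = 4518, so (37407/32889) = (4518/32889)
factor out 2^1: 4518 = 2^1·2259; with 32889 mod 8 = 1, (2/32889) = +1; sign now +1; continue with (2259/32889)
flip (2259/32889) -> (32889/2259): both odd, 2259 mod 4 = 3, 32889 mod 4 = 1, so the flip contributes +1; sign now +1
(32889/2259): 32889 mod 2259 = 1263, so (32889/2259) = (1263/2259)
flip (1263/2259) -> (2259/1263): both odd, 1263 mod 4 = 3, 2259 mod 4 = 3, so the flip contributes -1; sign now -1
(2259/1263): 2259 mod 1263 = 996, so (2259/1263) = (996/1263)
factor out 2^2: 996 = 2^2·249; with 1263 mod 8 = 7, (2/1263) = +1; sign now -1; continue with (249/1263)
flip (249/1263) -> (1263/249): both odd, 249 mod 4 = 1, 1263 mod 4 = 3, so the flip contributes +1; sign now -1
(1263/249): 1263 mod 249 = 18, so (1263/249) = (18/249)
factor out 2^1: 18 = 2^1·9; with 249 mod 8 = 1, (2/249) = +1; sign now -1; continue with (9/249)
flip (9/249) -> (249/9): both odd, 9 mod 4 = 1, 249 mod 4 = 1, so the flip contributes +1; sign now -1
(249/9): 249 mod 9 = 6, so (249/9) = (6/9)
factor out 2^1: 6 = 2^1·3; with 9 mod 8 = 1, (2/9) = +1; sign now -1; continue with (3/9)
flip (3/9) -> (9/3): both odd, 3 mod 4 = 3, 9 mod 4 = 1, so the flip contributes +1; sign now -1
(9/3): 9 mod 3 = 0, so (9/3) = (0/3)
reached (0/3); gcd(a, n) > 1, so (0/3) = 0 and the symbol is 0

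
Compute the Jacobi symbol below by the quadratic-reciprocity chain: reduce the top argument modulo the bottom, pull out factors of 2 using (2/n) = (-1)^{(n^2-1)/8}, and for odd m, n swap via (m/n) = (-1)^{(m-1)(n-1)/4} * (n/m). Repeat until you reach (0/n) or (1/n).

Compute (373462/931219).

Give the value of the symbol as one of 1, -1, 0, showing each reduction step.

factor out 2^1: 373462 = 2^1·186731; with 931219 mod 8 = 3, (2/931219) = -1; sign now -1; continue with (186731/931219)
flip (186731/931219) -> (931219/186731): both odd, 186731 mod 4 = 3, 931219 mod 4 = 3, so the flip contributes -1; sign now +1
(931219/186731): 931219 mod 186731 = 184295, so (931219/186731) = (184295/186731)
flip (184295/186731) -> (186731/184295): both odd, 184295 mod 4 = 3, 186731 mod 4 = 3, so the flip contributes -1; sign now -1
(186731/184295): 186731 mod 184295 = 2436, so (186731/184295) = (2436/184295)
factor out 2^2: 2436 = 2^2·609; with 184295 mod 8 = 7, (2/184295) = +1; sign now -1; continue with (609/184295)
flip (609/184295) -> (184295/609): both odd, 609 mod 4 = 1, 184295 mod 4 = 3, so the flip contributes +1; sign now -1
(184295/609): 184295 mod 609 = 377, so (184295/609) = (377/609)
flip (377/609) -> (609/377): both odd, 377 mod 4 = 1, 609 mod 4 = 1, so the flip contributes +1; sign now -1
(609/377): 609 mod 377 = 232, so (609/377) = (232/377)
factor out 2^3: 232 = 2^3·29; with 377 mod 8 = 1, (2/377) = +1; sign now -1; continue with (29/377)
flip (29/377) -> (377/29): both odd, 29 mod 4 = 1, 377 mod 4 = 1, so the flip contributes +1; sign now -1
(377/29): 377 mod 29 = 0, so (377/29) = (0/29)
reached (0/29); gcd(a, n) > 1, so (0/29) = 0 and the symbol is 0

0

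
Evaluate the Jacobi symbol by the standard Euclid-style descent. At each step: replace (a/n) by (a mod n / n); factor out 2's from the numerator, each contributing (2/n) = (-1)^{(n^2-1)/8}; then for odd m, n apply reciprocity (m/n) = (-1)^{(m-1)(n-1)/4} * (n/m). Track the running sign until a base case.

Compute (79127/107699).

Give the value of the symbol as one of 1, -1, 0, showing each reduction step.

1

flip (79127/107699) -> (107699/79127): both odd, 79127 mod 4 = 3, 107699 mod 4 = 3, so the flip contributes -1; sign now -1
(107699/79127): 107699 mod 79127 = 28572, so (107699/79127) = (28572/79127)
factor out 2^2: 28572 = 2^2·7143; with 79127 mod 8 = 7, (2/79127) = +1; sign now -1; continue with (7143/79127)
flip (7143/79127) -> (79127/7143): both odd, 7143 mod 4 = 3, 79127 mod 4 = 3, so the flip contributes -1; sign now +1
(79127/7143): 79127 mod 7143 = 554, so (79127/7143) = (554/7143)
factor out 2^1: 554 = 2^1·277; with 7143 mod 8 = 7, (2/7143) = +1; sign now +1; continue with (277/7143)
flip (277/7143) -> (7143/277): both odd, 277 mod 4 = 1, 7143 mod 4 = 3, so the flip contributes +1; sign now +1
(7143/277): 7143 mod 277 = 218, so (7143/277) = (218/277)
factor out 2^1: 218 = 2^1·109; with 277 mod 8 = 5, (2/277) = -1; sign now -1; continue with (109/277)
flip (109/277) -> (277/109): both odd, 109 mod 4 = 1, 277 mod 4 = 1, so the flip contributes +1; sign now -1
(277/109): 277 mod 109 = 59, so (277/109) = (59/109)
flip (59/109) -> (109/59): both odd, 59 mod 4 = 3, 109 mod 4 = 1, so the flip contributes +1; sign now -1
(109/59): 109 mod 59 = 50, so (109/59) = (50/59)
factor out 2^1: 50 = 2^1·25; with 59 mod 8 = 3, (2/59) = -1; sign now +1; continue with (25/59)
flip (25/59) -> (59/25): both odd, 25 mod 4 = 1, 59 mod 4 = 3, so the flip contributes +1; sign now +1
(59/25): 59 mod 25 = 9, so (59/25) = (9/25)
flip (9/25) -> (25/9): both odd, 9 mod 4 = 1, 25 mod 4 = 1, so the flip contributes +1; sign now +1
(25/9): 25 mod 9 = 7, so (25/9) = (7/9)
flip (7/9) -> (9/7): both odd, 7 mod 4 = 3, 9 mod 4 = 1, so the flip contributes +1; sign now +1
(9/7): 9 mod 7 = 2, so (9/7) = (2/7)
factor out 2^1: 2 = 2^1·1; with 7 mod 8 = 7, (2/7) = +1; sign now +1; continue with (1/7)
reached (1/7) = 1, so the symbol is +1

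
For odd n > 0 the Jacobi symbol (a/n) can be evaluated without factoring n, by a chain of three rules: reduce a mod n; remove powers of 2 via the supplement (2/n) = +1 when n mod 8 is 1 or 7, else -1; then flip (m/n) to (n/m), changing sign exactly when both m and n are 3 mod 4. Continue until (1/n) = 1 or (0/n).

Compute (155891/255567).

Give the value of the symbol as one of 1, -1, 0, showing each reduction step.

1

flip (155891/255567) -> (255567/155891): both odd, 155891 mod 4 = 3, 255567 mod 4 = 3, so the flip contributes -1; sign now -1
(255567/155891): 255567 mod 155891 = 99676, so (255567/155891) = (99676/155891)
factor out 2^2: 99676 = 2^2·24919; with 155891 mod 8 = 3, (2/155891) = -1; sign now -1; continue with (24919/155891)
flip (24919/155891) -> (155891/24919): both odd, 24919 mod 4 = 3, 155891 mod 4 = 3, so the flip contributes -1; sign now +1
(155891/24919): 155891 mod 24919 = 6377, so (155891/24919) = (6377/24919)
flip (6377/24919) -> (24919/6377): both odd, 6377 mod 4 = 1, 24919 mod 4 = 3, so the flip contributes +1; sign now +1
(24919/6377): 24919 mod 6377 = 5788, so (24919/6377) = (5788/6377)
factor out 2^2: 5788 = 2^2·1447; with 6377 mod 8 = 1, (2/6377) = +1; sign now +1; continue with (1447/6377)
flip (1447/6377) -> (6377/1447): both odd, 1447 mod 4 = 3, 6377 mod 4 = 1, so the flip contributes +1; sign now +1
(6377/1447): 6377 mod 1447 = 589, so (6377/1447) = (589/1447)
flip (589/1447) -> (1447/589): both odd, 589 mod 4 = 1, 1447 mod 4 = 3, so the flip contributes +1; sign now +1
(1447/589): 1447 mod 589 = 269, so (1447/589) = (269/589)
flip (269/589) -> (589/269): both odd, 269 mod 4 = 1, 589 mod 4 = 1, so the flip contributes +1; sign now +1
(589/269): 589 mod 269 = 51, so (589/269) = (51/269)
flip (51/269) -> (269/51): both odd, 51 mod 4 = 3, 269 mod 4 = 1, so the flip contributes +1; sign now +1
(269/51): 269 mod 51 = 14, so (269/51) = (14/51)
factor out 2^1: 14 = 2^1·7; with 51 mod 8 = 3, (2/51) = -1; sign now -1; continue with (7/51)
flip (7/51) -> (51/7): both odd, 7 mod 4 = 3, 51 mod 4 = 3, so the flip contributes -1; sign now +1
(51/7): 51 mod 7 = 2, so (51/7) = (2/7)
factor out 2^1: 2 = 2^1·1; with 7 mod 8 = 7, (2/7) = +1; sign now +1; continue with (1/7)
reached (1/7) = 1, so the symbol is +1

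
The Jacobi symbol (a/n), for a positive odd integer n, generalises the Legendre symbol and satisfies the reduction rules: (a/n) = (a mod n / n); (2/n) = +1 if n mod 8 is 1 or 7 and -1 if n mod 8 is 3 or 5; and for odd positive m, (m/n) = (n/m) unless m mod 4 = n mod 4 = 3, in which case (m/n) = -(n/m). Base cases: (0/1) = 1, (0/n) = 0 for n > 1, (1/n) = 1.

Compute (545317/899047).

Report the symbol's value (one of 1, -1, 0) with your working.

-1

reciprocity: (545317/899047) = +1·(899047/545317) since 545317 mod 4 = 1, 899047 mod 4 = 3; sign now +1
(899047/545317) = (353730/545317)   [reduce mod 545317]
353730 = 2^1·176865; (2/545317) = -1 since 545317 mod 8 = 5, so (353730/545317) = (-1)^1·(176865/545317); sign now -1
reciprocity: (176865/545317) = +1·(545317/176865) since 176865 mod 4 = 1, 545317 mod 4 = 1; sign now -1
(545317/176865) = (14722/176865)   [reduce mod 176865]
14722 = 2^1·7361; (2/176865) = +1 since 176865 mod 8 = 1, so (14722/176865) = (+1)^1·(7361/176865); sign now -1
reciprocity: (7361/176865) = +1·(176865/7361) since 7361 mod 4 = 1, 176865 mod 4 = 1; sign now -1
(176865/7361) = (201/7361)   [reduce mod 7361]
reciprocity: (201/7361) = +1·(7361/201) since 201 mod 4 = 1, 7361 mod 4 = 1; sign now -1
(7361/201) = (125/201)   [reduce mod 201]
reciprocity: (125/201) = +1·(201/125) since 125 mod 4 = 1, 201 mod 4 = 1; sign now -1
(201/125) = (76/125)   [reduce mod 125]
76 = 2^2·19; (2/125) = -1 since 125 mod 8 = 5, so (76/125) = (-1)^2·(19/125); sign now -1
reciprocity: (19/125) = +1·(125/19) since 19 mod 4 = 3, 125 mod 4 = 1; sign now -1
(125/19) = (11/19)   [reduce mod 19]
reciprocity: (11/19) = -1·(19/11) since 11 mod 4 = 3, 19 mod 4 = 3; sign now +1
(19/11) = (8/11)   [reduce mod 11]
8 = 2^3·1; (2/11) = -1 since 11 mod 8 = 3, so (8/11) = (-1)^3·(1/11); sign now -1
(1/11) = 1; final value = sign = -1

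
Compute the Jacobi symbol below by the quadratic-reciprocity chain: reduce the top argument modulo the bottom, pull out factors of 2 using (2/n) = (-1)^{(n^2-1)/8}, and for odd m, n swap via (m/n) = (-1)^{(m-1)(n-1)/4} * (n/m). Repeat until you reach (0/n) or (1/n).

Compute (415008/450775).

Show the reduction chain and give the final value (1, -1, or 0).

-1

415008 = 2^5·12969; (2/450775) = +1 since 450775 mod 8 = 7, so (415008/450775) = (+1)^5·(12969/450775); sign now +1
reciprocity: (12969/450775) = +1·(450775/12969) since 12969 mod 4 = 1, 450775 mod 4 = 3; sign now +1
(450775/12969) = (9829/12969)   [reduce mod 12969]
reciprocity: (9829/12969) = +1·(12969/9829) since 9829 mod 4 = 1, 12969 mod 4 = 1; sign now +1
(12969/9829) = (3140/9829)   [reduce mod 9829]
3140 = 2^2·785; (2/9829) = -1 since 9829 mod 8 = 5, so (3140/9829) = (-1)^2·(785/9829); sign now +1
reciprocity: (785/9829) = +1·(9829/785) since 785 mod 4 = 1, 9829 mod 4 = 1; sign now +1
(9829/785) = (409/785)   [reduce mod 785]
reciprocity: (409/785) = +1·(785/409) since 409 mod 4 = 1, 785 mod 4 = 1; sign now +1
(785/409) = (376/409)   [reduce mod 409]
376 = 2^3·47; (2/409) = +1 since 409 mod 8 = 1, so (376/409) = (+1)^3·(47/409); sign now +1
reciprocity: (47/409) = +1·(409/47) since 47 mod 4 = 3, 409 mod 4 = 1; sign now +1
(409/47) = (33/47)   [reduce mod 47]
reciprocity: (33/47) = +1·(47/33) since 33 mod 4 = 1, 47 mod 4 = 3; sign now +1
(47/33) = (14/33)   [reduce mod 33]
14 = 2^1·7; (2/33) = +1 since 33 mod 8 = 1, so (14/33) = (+1)^1·(7/33); sign now +1
reciprocity: (7/33) = +1·(33/7) since 7 mod 4 = 3, 33 mod 4 = 1; sign now +1
(33/7) = (5/7)   [reduce mod 7]
reciprocity: (5/7) = +1·(7/5) since 5 mod 4 = 1, 7 mod 4 = 3; sign now +1
(7/5) = (2/5)   [reduce mod 5]
2 = 2^1·1; (2/5) = -1 since 5 mod 8 = 5, so (2/5) = (-1)^1·(1/5); sign now -1
(1/5) = 1; final value = sign = -1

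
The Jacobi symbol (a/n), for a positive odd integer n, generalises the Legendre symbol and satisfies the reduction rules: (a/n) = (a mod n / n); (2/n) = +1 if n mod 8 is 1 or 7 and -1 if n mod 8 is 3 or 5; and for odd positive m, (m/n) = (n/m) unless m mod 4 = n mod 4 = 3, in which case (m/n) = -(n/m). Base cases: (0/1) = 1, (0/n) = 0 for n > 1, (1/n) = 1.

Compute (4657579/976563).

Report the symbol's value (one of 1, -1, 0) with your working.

(4657579/976563) = (751327/976563)   [reduce mod 976563]
reciprocity: (751327/976563) = -1·(976563/751327) since 751327 mod 4 = 3, 976563 mod 4 = 3; sign now -1
(976563/751327) = (225236/751327)   [reduce mod 751327]
225236 = 2^2·56309; (2/751327) = +1 since 751327 mod 8 = 7, so (225236/751327) = (+1)^2·(56309/751327); sign now -1
reciprocity: (56309/751327) = +1·(751327/56309) since 56309 mod 4 = 1, 751327 mod 4 = 3; sign now -1
(751327/56309) = (19310/56309)   [reduce mod 56309]
19310 = 2^1·9655; (2/56309) = -1 since 56309 mod 8 = 5, so (19310/56309) = (-1)^1·(9655/56309); sign now +1
reciprocity: (9655/56309) = +1·(56309/9655) since 9655 mod 4 = 3, 56309 mod 4 = 1; sign now +1
(56309/9655) = (8034/9655)   [reduce mod 9655]
8034 = 2^1·4017; (2/9655) = +1 since 9655 mod 8 = 7, so (8034/9655) = (+1)^1·(4017/9655); sign now +1
reciprocity: (4017/9655) = +1·(9655/4017) since 4017 mod 4 = 1, 9655 mod 4 = 3; sign now +1
(9655/4017) = (1621/4017)   [reduce mod 4017]
reciprocity: (1621/4017) = +1·(4017/1621) since 1621 mod 4 = 1, 4017 mod 4 = 1; sign now +1
(4017/1621) = (775/1621)   [reduce mod 1621]
reciprocity: (775/1621) = +1·(1621/775) since 775 mod 4 = 3, 1621 mod 4 = 1; sign now +1
(1621/775) = (71/775)   [reduce mod 775]
reciprocity: (71/775) = -1·(775/71) since 71 mod 4 = 3, 775 mod 4 = 3; sign now -1
(775/71) = (65/71)   [reduce mod 71]
reciprocity: (65/71) = +1·(71/65) since 65 mod 4 = 1, 71 mod 4 = 3; sign now -1
(71/65) = (6/65)   [reduce mod 65]
6 = 2^1·3; (2/65) = +1 since 65 mod 8 = 1, so (6/65) = (+1)^1·(3/65); sign now -1
reciprocity: (3/65) = +1·(65/3) since 3 mod 4 = 3, 65 mod 4 = 1; sign now -1
(65/3) = (2/3)   [reduce mod 3]
2 = 2^1·1; (2/3) = -1 since 3 mod 8 = 3, so (2/3) = (-1)^1·(1/3); sign now +1
(1/3) = 1; final value = sign = +1

1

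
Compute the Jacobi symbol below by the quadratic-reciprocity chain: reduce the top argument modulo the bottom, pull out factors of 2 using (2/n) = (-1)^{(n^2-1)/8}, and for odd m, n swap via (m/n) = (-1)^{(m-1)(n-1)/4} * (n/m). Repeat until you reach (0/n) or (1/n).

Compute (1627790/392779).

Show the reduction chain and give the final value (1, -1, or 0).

-1

(1627790/392779) = (56674/392779)   [reduce mod 392779]
56674 = 2^1·28337; (2/392779) = -1 since 392779 mod 8 = 3, so (56674/392779) = (-1)^1·(28337/392779); sign now -1
reciprocity: (28337/392779) = +1·(392779/28337) since 28337 mod 4 = 1, 392779 mod 4 = 3; sign now -1
(392779/28337) = (24398/28337)   [reduce mod 28337]
24398 = 2^1·12199; (2/28337) = +1 since 28337 mod 8 = 1, so (24398/28337) = (+1)^1·(12199/28337); sign now -1
reciprocity: (12199/28337) = +1·(28337/12199) since 12199 mod 4 = 3, 28337 mod 4 = 1; sign now -1
(28337/12199) = (3939/12199)   [reduce mod 12199]
reciprocity: (3939/12199) = -1·(12199/3939) since 3939 mod 4 = 3, 12199 mod 4 = 3; sign now +1
(12199/3939) = (382/3939)   [reduce mod 3939]
382 = 2^1·191; (2/3939) = -1 since 3939 mod 8 = 3, so (382/3939) = (-1)^1·(191/3939); sign now -1
reciprocity: (191/3939) = -1·(3939/191) since 191 mod 4 = 3, 3939 mod 4 = 3; sign now +1
(3939/191) = (119/191)   [reduce mod 191]
reciprocity: (119/191) = -1·(191/119) since 119 mod 4 = 3, 191 mod 4 = 3; sign now -1
(191/119) = (72/119)   [reduce mod 119]
72 = 2^3·9; (2/119) = +1 since 119 mod 8 = 7, so (72/119) = (+1)^3·(9/119); sign now -1
reciprocity: (9/119) = +1·(119/9) since 9 mod 4 = 1, 119 mod 4 = 3; sign now -1
(119/9) = (2/9)   [reduce mod 9]
2 = 2^1·1; (2/9) = +1 since 9 mod 8 = 1, so (2/9) = (+1)^1·(1/9); sign now -1
(1/9) = 1; final value = sign = -1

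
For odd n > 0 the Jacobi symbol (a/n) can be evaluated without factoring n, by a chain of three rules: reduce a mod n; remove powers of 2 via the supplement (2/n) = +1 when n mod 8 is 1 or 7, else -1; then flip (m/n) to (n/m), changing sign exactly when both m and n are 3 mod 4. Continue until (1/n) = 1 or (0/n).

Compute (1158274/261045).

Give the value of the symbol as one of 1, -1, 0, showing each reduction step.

1

(1158274/261045) = (114094/261045)   [reduce mod 261045]
114094 = 2^1·57047; (2/261045) = -1 since 261045 mod 8 = 5, so (114094/261045) = (-1)^1·(57047/261045); sign now -1
reciprocity: (57047/261045) = +1·(261045/57047) since 57047 mod 4 = 3, 261045 mod 4 = 1; sign now -1
(261045/57047) = (32857/57047)   [reduce mod 57047]
reciprocity: (32857/57047) = +1·(57047/32857) since 32857 mod 4 = 1, 57047 mod 4 = 3; sign now -1
(57047/32857) = (24190/32857)   [reduce mod 32857]
24190 = 2^1·12095; (2/32857) = +1 since 32857 mod 8 = 1, so (24190/32857) = (+1)^1·(12095/32857); sign now -1
reciprocity: (12095/32857) = +1·(32857/12095) since 12095 mod 4 = 3, 32857 mod 4 = 1; sign now -1
(32857/12095) = (8667/12095)   [reduce mod 12095]
reciprocity: (8667/12095) = -1·(12095/8667) since 8667 mod 4 = 3, 12095 mod 4 = 3; sign now +1
(12095/8667) = (3428/8667)   [reduce mod 8667]
3428 = 2^2·857; (2/8667) = -1 since 8667 mod 8 = 3, so (3428/8667) = (-1)^2·(857/8667); sign now +1
reciprocity: (857/8667) = +1·(8667/857) since 857 mod 4 = 1, 8667 mod 4 = 3; sign now +1
(8667/857) = (97/857)   [reduce mod 857]
reciprocity: (97/857) = +1·(857/97) since 97 mod 4 = 1, 857 mod 4 = 1; sign now +1
(857/97) = (81/97)   [reduce mod 97]
reciprocity: (81/97) = +1·(97/81) since 81 mod 4 = 1, 97 mod 4 = 1; sign now +1
(97/81) = (16/81)   [reduce mod 81]
16 = 2^4·1; (2/81) = +1 since 81 mod 8 = 1, so (16/81) = (+1)^4·(1/81); sign now +1
(1/81) = 1; final value = sign = +1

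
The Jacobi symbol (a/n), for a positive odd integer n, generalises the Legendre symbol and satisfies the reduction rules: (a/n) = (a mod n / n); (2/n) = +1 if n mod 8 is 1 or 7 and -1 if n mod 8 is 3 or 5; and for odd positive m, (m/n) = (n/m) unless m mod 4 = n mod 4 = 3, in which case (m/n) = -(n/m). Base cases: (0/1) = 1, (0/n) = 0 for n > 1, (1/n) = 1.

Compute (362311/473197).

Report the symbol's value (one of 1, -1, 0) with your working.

reciprocity: (362311/473197) = +1·(473197/362311) since 362311 mod 4 = 3, 473197 mod 4 = 1; sign now +1
(473197/362311) = (110886/362311)   [reduce mod 362311]
110886 = 2^1·55443; (2/362311) = +1 since 362311 mod 8 = 7, so (110886/362311) = (+1)^1·(55443/362311); sign now +1
reciprocity: (55443/362311) = -1·(362311/55443) since 55443 mod 4 = 3, 362311 mod 4 = 3; sign now -1
(362311/55443) = (29653/55443)   [reduce mod 55443]
reciprocity: (29653/55443) = +1·(55443/29653) since 29653 mod 4 = 1, 55443 mod 4 = 3; sign now -1
(55443/29653) = (25790/29653)   [reduce mod 29653]
25790 = 2^1·12895; (2/29653) = -1 since 29653 mod 8 = 5, so (25790/29653) = (-1)^1·(12895/29653); sign now +1
reciprocity: (12895/29653) = +1·(29653/12895) since 12895 mod 4 = 3, 29653 mod 4 = 1; sign now +1
(29653/12895) = (3863/12895)   [reduce mod 12895]
reciprocity: (3863/12895) = -1·(12895/3863) since 3863 mod 4 = 3, 12895 mod 4 = 3; sign now -1
(12895/3863) = (1306/3863)   [reduce mod 3863]
1306 = 2^1·653; (2/3863) = +1 since 3863 mod 8 = 7, so (1306/3863) = (+1)^1·(653/3863); sign now -1
reciprocity: (653/3863) = +1·(3863/653) since 653 mod 4 = 1, 3863 mod 4 = 3; sign now -1
(3863/653) = (598/653)   [reduce mod 653]
598 = 2^1·299; (2/653) = -1 since 653 mod 8 = 5, so (598/653) = (-1)^1·(299/653); sign now +1
reciprocity: (299/653) = +1·(653/299) since 299 mod 4 = 3, 653 mod 4 = 1; sign now +1
(653/299) = (55/299)   [reduce mod 299]
reciprocity: (55/299) = -1·(299/55) since 55 mod 4 = 3, 299 mod 4 = 3; sign now -1
(299/55) = (24/55)   [reduce mod 55]
24 = 2^3·3; (2/55) = +1 since 55 mod 8 = 7, so (24/55) = (+1)^3·(3/55); sign now -1
reciprocity: (3/55) = -1·(55/3) since 3 mod 4 = 3, 55 mod 4 = 3; sign now +1
(55/3) = (1/3)   [reduce mod 3]
(1/3) = 1; final value = sign = +1

1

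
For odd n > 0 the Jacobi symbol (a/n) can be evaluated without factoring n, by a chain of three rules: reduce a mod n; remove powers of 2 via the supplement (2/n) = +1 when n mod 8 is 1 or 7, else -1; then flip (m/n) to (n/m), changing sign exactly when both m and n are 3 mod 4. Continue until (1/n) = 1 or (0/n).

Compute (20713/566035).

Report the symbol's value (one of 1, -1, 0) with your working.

1

reciprocity: (20713/566035) = +1·(566035/20713) since 20713 mod 4 = 1, 566035 mod 4 = 3; sign now +1
(566035/20713) = (6784/20713)   [reduce mod 20713]
6784 = 2^7·53; (2/20713) = +1 since 20713 mod 8 = 1, so (6784/20713) = (+1)^7·(53/20713); sign now +1
reciprocity: (53/20713) = +1·(20713/53) since 53 mod 4 = 1, 20713 mod 4 = 1; sign now +1
(20713/53) = (43/53)   [reduce mod 53]
reciprocity: (43/53) = +1·(53/43) since 43 mod 4 = 3, 53 mod 4 = 1; sign now +1
(53/43) = (10/43)   [reduce mod 43]
10 = 2^1·5; (2/43) = -1 since 43 mod 8 = 3, so (10/43) = (-1)^1·(5/43); sign now -1
reciprocity: (5/43) = +1·(43/5) since 5 mod 4 = 1, 43 mod 4 = 3; sign now -1
(43/5) = (3/5)   [reduce mod 5]
reciprocity: (3/5) = +1·(5/3) since 3 mod 4 = 3, 5 mod 4 = 1; sign now -1
(5/3) = (2/3)   [reduce mod 3]
2 = 2^1·1; (2/3) = -1 since 3 mod 8 = 3, so (2/3) = (-1)^1·(1/3); sign now +1
(1/3) = 1; final value = sign = +1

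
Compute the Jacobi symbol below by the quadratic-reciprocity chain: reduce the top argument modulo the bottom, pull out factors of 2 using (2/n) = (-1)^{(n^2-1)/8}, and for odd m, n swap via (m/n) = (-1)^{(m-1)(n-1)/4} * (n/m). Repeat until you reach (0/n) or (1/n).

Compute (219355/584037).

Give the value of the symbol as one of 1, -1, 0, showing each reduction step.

-1

reciprocity: (219355/584037) = +1·(584037/219355) since 219355 mod 4 = 3, 584037 mod 4 = 1; sign now +1
(584037/219355) = (145327/219355)   [reduce mod 219355]
reciprocity: (145327/219355) = -1·(219355/145327) since 145327 mod 4 = 3, 219355 mod 4 = 3; sign now -1
(219355/145327) = (74028/145327)   [reduce mod 145327]
74028 = 2^2·18507; (2/145327) = +1 since 145327 mod 8 = 7, so (74028/145327) = (+1)^2·(18507/145327); sign now -1
reciprocity: (18507/145327) = -1·(145327/18507) since 18507 mod 4 = 3, 145327 mod 4 = 3; sign now +1
(145327/18507) = (15778/18507)   [reduce mod 18507]
15778 = 2^1·7889; (2/18507) = -1 since 18507 mod 8 = 3, so (15778/18507) = (-1)^1·(7889/18507); sign now -1
reciprocity: (7889/18507) = +1·(18507/7889) since 7889 mod 4 = 1, 18507 mod 4 = 3; sign now -1
(18507/7889) = (2729/7889)   [reduce mod 7889]
reciprocity: (2729/7889) = +1·(7889/2729) since 2729 mod 4 = 1, 7889 mod 4 = 1; sign now -1
(7889/2729) = (2431/2729)   [reduce mod 2729]
reciprocity: (2431/2729) = +1·(2729/2431) since 2431 mod 4 = 3, 2729 mod 4 = 1; sign now -1
(2729/2431) = (298/2431)   [reduce mod 2431]
298 = 2^1·149; (2/2431) = +1 since 2431 mod 8 = 7, so (298/2431) = (+1)^1·(149/2431); sign now -1
reciprocity: (149/2431) = +1·(2431/149) since 149 mod 4 = 1, 2431 mod 4 = 3; sign now -1
(2431/149) = (47/149)   [reduce mod 149]
reciprocity: (47/149) = +1·(149/47) since 47 mod 4 = 3, 149 mod 4 = 1; sign now -1
(149/47) = (8/47)   [reduce mod 47]
8 = 2^3·1; (2/47) = +1 since 47 mod 8 = 7, so (8/47) = (+1)^3·(1/47); sign now -1
(1/47) = 1; final value = sign = -1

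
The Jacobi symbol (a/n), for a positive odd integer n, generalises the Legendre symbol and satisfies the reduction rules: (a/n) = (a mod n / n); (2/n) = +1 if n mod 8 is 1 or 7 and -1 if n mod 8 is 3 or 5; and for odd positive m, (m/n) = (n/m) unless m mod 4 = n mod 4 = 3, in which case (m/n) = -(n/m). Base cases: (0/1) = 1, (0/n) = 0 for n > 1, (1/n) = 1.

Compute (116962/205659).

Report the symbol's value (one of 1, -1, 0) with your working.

116962 = 2^1·58481; (2/205659) = -1 since 205659 mod 8 = 3, so (116962/205659) = (-1)^1·(58481/205659); sign now -1
reciprocity: (58481/205659) = +1·(205659/58481) since 58481 mod 4 = 1, 205659 mod 4 = 3; sign now -1
(205659/58481) = (30216/58481)   [reduce mod 58481]
30216 = 2^3·3777; (2/58481) = +1 since 58481 mod 8 = 1, so (30216/58481) = (+1)^3·(3777/58481); sign now -1
reciprocity: (3777/58481) = +1·(58481/3777) since 3777 mod 4 = 1, 58481 mod 4 = 1; sign now -1
(58481/3777) = (1826/3777)   [reduce mod 3777]
1826 = 2^1·913; (2/3777) = +1 since 3777 mod 8 = 1, so (1826/3777) = (+1)^1·(913/3777); sign now -1
reciprocity: (913/3777) = +1·(3777/913) since 913 mod 4 = 1, 3777 mod 4 = 1; sign now -1
(3777/913) = (125/913)   [reduce mod 913]
reciprocity: (125/913) = +1·(913/125) since 125 mod 4 = 1, 913 mod 4 = 1; sign now -1
(913/125) = (38/125)   [reduce mod 125]
38 = 2^1·19; (2/125) = -1 since 125 mod 8 = 5, so (38/125) = (-1)^1·(19/125); sign now +1
reciprocity: (19/125) = +1·(125/19) since 19 mod 4 = 3, 125 mod 4 = 1; sign now +1
(125/19) = (11/19)   [reduce mod 19]
reciprocity: (11/19) = -1·(19/11) since 11 mod 4 = 3, 19 mod 4 = 3; sign now -1
(19/11) = (8/11)   [reduce mod 11]
8 = 2^3·1; (2/11) = -1 since 11 mod 8 = 3, so (8/11) = (-1)^3·(1/11); sign now +1
(1/11) = 1; final value = sign = +1

1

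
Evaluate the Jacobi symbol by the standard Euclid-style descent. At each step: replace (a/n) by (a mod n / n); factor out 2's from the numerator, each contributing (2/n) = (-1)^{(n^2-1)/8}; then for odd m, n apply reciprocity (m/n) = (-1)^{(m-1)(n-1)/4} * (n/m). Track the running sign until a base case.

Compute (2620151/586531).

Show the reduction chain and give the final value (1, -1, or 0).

-1

(2620151/586531): 2620151 mod 586531 = 274027, so (2620151/586531) = (274027/586531)
flip (274027/586531) -> (586531/274027): both odd, 274027 mod 4 = 3, 586531 mod 4 = 3, so the flip contributes -1; sign now -1
(586531/274027): 586531 mod 274027 = 38477, so (586531/274027) = (38477/274027)
flip (38477/274027) -> (274027/38477): both odd, 38477 mod 4 = 1, 274027 mod 4 = 3, so the flip contributes +1; sign now -1
(274027/38477): 274027 mod 38477 = 4688, so (274027/38477) = (4688/38477)
factor out 2^4: 4688 = 2^4·293; with 38477 mod 8 = 5, (2/38477) = -1; sign now -1; continue with (293/38477)
flip (293/38477) -> (38477/293): both odd, 293 mod 4 = 1, 38477 mod 4 = 1, so the flip contributes +1; sign now -1
(38477/293): 38477 mod 293 = 94, so (38477/293) = (94/293)
factor out 2^1: 94 = 2^1·47; with 293 mod 8 = 5, (2/293) = -1; sign now +1; continue with (47/293)
flip (47/293) -> (293/47): both odd, 47 mod 4 = 3, 293 mod 4 = 1, so the flip contributes +1; sign now +1
(293/47): 293 mod 47 = 11, so (293/47) = (11/47)
flip (11/47) -> (47/11): both odd, 11 mod 4 = 3, 47 mod 4 = 3, so the flip contributes -1; sign now -1
(47/11): 47 mod 11 = 3, so (47/11) = (3/11)
flip (3/11) -> (11/3): both odd, 3 mod 4 = 3, 11 mod 4 = 3, so the flip contributes -1; sign now +1
(11/3): 11 mod 3 = 2, so (11/3) = (2/3)
factor out 2^1: 2 = 2^1·1; with 3 mod 8 = 3, (2/3) = -1; sign now -1; continue with (1/3)
reached (1/3) = 1, so the symbol is -1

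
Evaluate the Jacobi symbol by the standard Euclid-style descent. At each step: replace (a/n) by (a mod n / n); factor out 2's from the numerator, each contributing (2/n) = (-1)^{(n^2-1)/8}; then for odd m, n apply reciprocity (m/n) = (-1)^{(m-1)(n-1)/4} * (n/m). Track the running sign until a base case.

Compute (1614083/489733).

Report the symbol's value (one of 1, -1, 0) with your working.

(1614083/489733) = (144884/489733)   [reduce mod 489733]
144884 = 2^2·36221; (2/489733) = -1 since 489733 mod 8 = 5, so (144884/489733) = (-1)^2·(36221/489733); sign now +1
reciprocity: (36221/489733) = +1·(489733/36221) since 36221 mod 4 = 1, 489733 mod 4 = 1; sign now +1
(489733/36221) = (18860/36221)   [reduce mod 36221]
18860 = 2^2·4715; (2/36221) = -1 since 36221 mod 8 = 5, so (18860/36221) = (-1)^2·(4715/36221); sign now +1
reciprocity: (4715/36221) = +1·(36221/4715) since 4715 mod 4 = 3, 36221 mod 4 = 1; sign now +1
(36221/4715) = (3216/4715)   [reduce mod 4715]
3216 = 2^4·201; (2/4715) = -1 since 4715 mod 8 = 3, so (3216/4715) = (-1)^4·(201/4715); sign now +1
reciprocity: (201/4715) = +1·(4715/201) since 201 mod 4 = 1, 4715 mod 4 = 3; sign now +1
(4715/201) = (92/201)   [reduce mod 201]
92 = 2^2·23; (2/201) = +1 since 201 mod 8 = 1, so (92/201) = (+1)^2·(23/201); sign now +1
reciprocity: (23/201) = +1·(201/23) since 23 mod 4 = 3, 201 mod 4 = 1; sign now +1
(201/23) = (17/23)   [reduce mod 23]
reciprocity: (17/23) = +1·(23/17) since 17 mod 4 = 1, 23 mod 4 = 3; sign now +1
(23/17) = (6/17)   [reduce mod 17]
6 = 2^1·3; (2/17) = +1 since 17 mod 8 = 1, so (6/17) = (+1)^1·(3/17); sign now +1
reciprocity: (3/17) = +1·(17/3) since 3 mod 4 = 3, 17 mod 4 = 1; sign now +1
(17/3) = (2/3)   [reduce mod 3]
2 = 2^1·1; (2/3) = -1 since 3 mod 8 = 3, so (2/3) = (-1)^1·(1/3); sign now -1
(1/3) = 1; final value = sign = -1

-1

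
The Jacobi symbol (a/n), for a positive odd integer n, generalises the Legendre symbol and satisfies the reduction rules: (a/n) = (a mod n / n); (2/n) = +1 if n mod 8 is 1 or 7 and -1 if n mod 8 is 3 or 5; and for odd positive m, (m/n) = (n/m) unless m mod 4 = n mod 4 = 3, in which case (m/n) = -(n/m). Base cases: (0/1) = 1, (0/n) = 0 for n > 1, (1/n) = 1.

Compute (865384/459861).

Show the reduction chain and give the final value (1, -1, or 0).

-1

(865384/459861): 865384 mod 459861 = 405523, so (865384/459861) = (405523/459861)
flip (405523/459861) -> (459861/405523): both odd, 405523 mod 4 = 3, 459861 mod 4 = 1, so the flip contributes +1; sign now +1
(459861/405523): 459861 mod 405523 = 54338, so (459861/405523) = (54338/405523)
factor out 2^1: 54338 = 2^1·27169; with 405523 mod 8 = 3, (2/405523) = -1; sign now -1; continue with (27169/405523)
flip (27169/405523) -> (405523/27169): both odd, 27169 mod 4 = 1, 405523 mod 4 = 3, so the flip contributes +1; sign now -1
(405523/27169): 405523 mod 27169 = 25157, so (405523/27169) = (25157/27169)
flip (25157/27169) -> (27169/25157): both odd, 25157 mod 4 = 1, 27169 mod 4 = 1, so the flip contributes +1; sign now -1
(27169/25157): 27169 mod 25157 = 2012, so (27169/25157) = (2012/25157)
factor out 2^2: 2012 = 2^2·503; with 25157 mod 8 = 5, (2/25157) = -1; sign now -1; continue with (503/25157)
flip (503/25157) -> (25157/503): both odd, 503 mod 4 = 3, 25157 mod 4 = 1, so the flip contributes +1; sign now -1
(25157/503): 25157 mod 503 = 7, so (25157/503) = (7/503)
flip (7/503) -> (503/7): both odd, 7 mod 4 = 3, 503 mod 4 = 3, so the flip contributes -1; sign now +1
(503/7): 503 mod 7 = 6, so (503/7) = (6/7)
factor out 2^1: 6 = 2^1·3; with 7 mod 8 = 7, (2/7) = +1; sign now +1; continue with (3/7)
flip (3/7) -> (7/3): both odd, 3 mod 4 = 3, 7 mod 4 = 3, so the flip contributes -1; sign now -1
(7/3): 7 mod 3 = 1, so (7/3) = (1/3)
reached (1/3) = 1, so the symbol is -1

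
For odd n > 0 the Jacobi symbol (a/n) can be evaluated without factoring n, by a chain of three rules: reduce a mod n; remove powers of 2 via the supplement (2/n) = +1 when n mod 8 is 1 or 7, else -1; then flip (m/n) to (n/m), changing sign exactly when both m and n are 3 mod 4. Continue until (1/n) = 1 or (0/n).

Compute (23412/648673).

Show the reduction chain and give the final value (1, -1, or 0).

1

factor out 2^2: 23412 = 2^2·5853; with 648673 mod 8 = 1, (2/648673) = +1; sign now +1; continue with (5853/648673)
flip (5853/648673) -> (648673/5853): both odd, 5853 mod 4 = 1, 648673 mod 4 = 1, so the flip contributes +1; sign now +1
(648673/5853): 648673 mod 5853 = 4843, so (648673/5853) = (4843/5853)
flip (4843/5853) -> (5853/4843): both odd, 4843 mod 4 = 3, 5853 mod 4 = 1, so the flip contributes +1; sign now +1
(5853/4843): 5853 mod 4843 = 1010, so (5853/4843) = (1010/4843)
factor out 2^1: 1010 = 2^1·505; with 4843 mod 8 = 3, (2/4843) = -1; sign now -1; continue with (505/4843)
flip (505/4843) -> (4843/505): both odd, 505 mod 4 = 1, 4843 mod 4 = 3, so the flip contributes +1; sign now -1
(4843/505): 4843 mod 505 = 298, so (4843/505) = (298/505)
factor out 2^1: 298 = 2^1·149; with 505 mod 8 = 1, (2/505) = +1; sign now -1; continue with (149/505)
flip (149/505) -> (505/149): both odd, 149 mod 4 = 1, 505 mod 4 = 1, so the flip contributes +1; sign now -1
(505/149): 505 mod 149 = 58, so (505/149) = (58/149)
factor out 2^1: 58 = 2^1·29; with 149 mod 8 = 5, (2/149) = -1; sign now +1; continue with (29/149)
flip (29/149) -> (149/29): both odd, 29 mod 4 = 1, 149 mod 4 = 1, so the flip contributes +1; sign now +1
(149/29): 149 mod 29 = 4, so (149/29) = (4/29)
factor out 2^2: 4 = 2^2·1; with 29 mod 8 = 5, (2/29) = -1; sign now +1; continue with (1/29)
reached (1/29) = 1, so the symbol is +1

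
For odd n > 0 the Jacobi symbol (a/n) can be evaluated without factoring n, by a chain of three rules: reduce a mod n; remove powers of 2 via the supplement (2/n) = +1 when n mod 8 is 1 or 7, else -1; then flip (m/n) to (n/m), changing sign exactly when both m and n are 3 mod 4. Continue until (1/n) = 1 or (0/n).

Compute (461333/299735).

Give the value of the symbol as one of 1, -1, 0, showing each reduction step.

1

(461333/299735) = (161598/299735)   [reduce mod 299735]
161598 = 2^1·80799; (2/299735) = +1 since 299735 mod 8 = 7, so (161598/299735) = (+1)^1·(80799/299735); sign now +1
reciprocity: (80799/299735) = -1·(299735/80799) since 80799 mod 4 = 3, 299735 mod 4 = 3; sign now -1
(299735/80799) = (57338/80799)   [reduce mod 80799]
57338 = 2^1·28669; (2/80799) = +1 since 80799 mod 8 = 7, so (57338/80799) = (+1)^1·(28669/80799); sign now -1
reciprocity: (28669/80799) = +1·(80799/28669) since 28669 mod 4 = 1, 80799 mod 4 = 3; sign now -1
(80799/28669) = (23461/28669)   [reduce mod 28669]
reciprocity: (23461/28669) = +1·(28669/23461) since 23461 mod 4 = 1, 28669 mod 4 = 1; sign now -1
(28669/23461) = (5208/23461)   [reduce mod 23461]
5208 = 2^3·651; (2/23461) = -1 since 23461 mod 8 = 5, so (5208/23461) = (-1)^3·(651/23461); sign now +1
reciprocity: (651/23461) = +1·(23461/651) since 651 mod 4 = 3, 23461 mod 4 = 1; sign now +1
(23461/651) = (25/651)   [reduce mod 651]
reciprocity: (25/651) = +1·(651/25) since 25 mod 4 = 1, 651 mod 4 = 3; sign now +1
(651/25) = (1/25)   [reduce mod 25]
(1/25) = 1; final value = sign = +1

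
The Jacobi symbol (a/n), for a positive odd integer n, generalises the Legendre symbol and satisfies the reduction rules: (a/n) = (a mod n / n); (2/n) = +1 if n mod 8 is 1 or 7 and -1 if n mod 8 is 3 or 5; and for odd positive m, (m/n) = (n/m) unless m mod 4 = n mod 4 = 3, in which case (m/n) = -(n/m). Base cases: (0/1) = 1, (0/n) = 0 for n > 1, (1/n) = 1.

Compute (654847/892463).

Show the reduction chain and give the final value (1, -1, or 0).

reciprocity: (654847/892463) = -1·(892463/654847) since 654847 mod 4 = 3, 892463 mod 4 = 3; sign now -1
(892463/654847) = (237616/654847)   [reduce mod 654847]
237616 = 2^4·14851; (2/654847) = +1 since 654847 mod 8 = 7, so (237616/654847) = (+1)^4·(14851/654847); sign now -1
reciprocity: (14851/654847) = -1·(654847/14851) since 14851 mod 4 = 3, 654847 mod 4 = 3; sign now +1
(654847/14851) = (1403/14851)   [reduce mod 14851]
reciprocity: (1403/14851) = -1·(14851/1403) since 1403 mod 4 = 3, 14851 mod 4 = 3; sign now -1
(14851/1403) = (821/1403)   [reduce mod 1403]
reciprocity: (821/1403) = +1·(1403/821) since 821 mod 4 = 1, 1403 mod 4 = 3; sign now -1
(1403/821) = (582/821)   [reduce mod 821]
582 = 2^1·291; (2/821) = -1 since 821 mod 8 = 5, so (582/821) = (-1)^1·(291/821); sign now +1
reciprocity: (291/821) = +1·(821/291) since 291 mod 4 = 3, 821 mod 4 = 1; sign now +1
(821/291) = (239/291)   [reduce mod 291]
reciprocity: (239/291) = -1·(291/239) since 239 mod 4 = 3, 291 mod 4 = 3; sign now -1
(291/239) = (52/239)   [reduce mod 239]
52 = 2^2·13; (2/239) = +1 since 239 mod 8 = 7, so (52/239) = (+1)^2·(13/239); sign now -1
reciprocity: (13/239) = +1·(239/13) since 13 mod 4 = 1, 239 mod 4 = 3; sign now -1
(239/13) = (5/13)   [reduce mod 13]
reciprocity: (5/13) = +1·(13/5) since 5 mod 4 = 1, 13 mod 4 = 1; sign now -1
(13/5) = (3/5)   [reduce mod 5]
reciprocity: (3/5) = +1·(5/3) since 3 mod 4 = 3, 5 mod 4 = 1; sign now -1
(5/3) = (2/3)   [reduce mod 3]
2 = 2^1·1; (2/3) = -1 since 3 mod 8 = 3, so (2/3) = (-1)^1·(1/3); sign now +1
(1/3) = 1; final value = sign = +1

1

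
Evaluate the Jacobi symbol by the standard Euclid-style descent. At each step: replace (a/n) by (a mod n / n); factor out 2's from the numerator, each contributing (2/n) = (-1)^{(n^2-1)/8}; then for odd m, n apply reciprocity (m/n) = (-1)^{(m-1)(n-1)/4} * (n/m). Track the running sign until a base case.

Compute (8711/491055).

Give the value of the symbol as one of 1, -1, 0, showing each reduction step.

flip (8711/491055) -> (491055/8711): both odd, 8711 mod 4 = 3, 491055 mod 4 = 3, so the flip contributes -1; sign now -1
(491055/8711): 491055 mod 8711 = 3239, so (491055/8711) = (3239/8711)
flip (3239/8711) -> (8711/3239): both odd, 3239 mod 4 = 3, 8711 mod 4 = 3, so the flip contributes -1; sign now +1
(8711/3239): 8711 mod 3239 = 2233, so (8711/3239) = (2233/3239)
flip (2233/3239) -> (3239/2233): both odd, 2233 mod 4 = 1, 3239 mod 4 = 3, so the flip contributes +1; sign now +1
(3239/2233): 3239 mod 2233 = 1006, so (3239/2233) = (1006/2233)
factor out 2^1: 1006 = 2^1·503; with 2233 mod 8 = 1, (2/2233) = +1; sign now +1; continue with (503/2233)
flip (503/2233) -> (2233/503): both odd, 503 mod 4 = 3, 2233 mod 4 = 1, so the flip contributes +1; sign now +1
(2233/503): 2233 mod 503 = 221, so (2233/503) = (221/503)
flip (221/503) -> (503/221): both odd, 221 mod 4 = 1, 503 mod 4 = 3, so the flip contributes +1; sign now +1
(503/221): 503 mod 221 = 61, so (503/221) = (61/221)
flip (61/221) -> (221/61): both odd, 61 mod 4 = 1, 221 mod 4 = 1, so the flip contributes +1; sign now +1
(221/61): 221 mod 61 = 38, so (221/61) = (38/61)
factor out 2^1: 38 = 2^1·19; with 61 mod 8 = 5, (2/61) = -1; sign now -1; continue with (19/61)
flip (19/61) -> (61/19): both odd, 19 mod 4 = 3, 61 mod 4 = 1, so the flip contributes +1; sign now -1
(61/19): 61 mod 19 = 4, so (61/19) = (4/19)
factor out 2^2: 4 = 2^2·1; with 19 mod 8 = 3, (2/19) = -1; sign now -1; continue with (1/19)
reached (1/19) = 1, so the symbol is -1

-1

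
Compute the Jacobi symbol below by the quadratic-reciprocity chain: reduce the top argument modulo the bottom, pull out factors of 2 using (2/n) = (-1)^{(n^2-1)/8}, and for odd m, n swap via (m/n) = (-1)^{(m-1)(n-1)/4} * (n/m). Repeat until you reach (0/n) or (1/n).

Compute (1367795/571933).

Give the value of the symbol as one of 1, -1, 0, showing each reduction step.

(1367795/571933): 1367795 mod 571933 = 223929, so (1367795/571933) = (223929/571933)
flip (223929/571933) -> (571933/223929): both odd, 223929 mod 4 = 1, 571933 mod 4 = 1, so the flip contributes +1; sign now +1
(571933/223929): 571933 mod 223929 = 124075, so (571933/223929) = (124075/223929)
flip (124075/223929) -> (223929/124075): both odd, 124075 mod 4 = 3, 223929 mod 4 = 1, so the flip contributes +1; sign now +1
(223929/124075): 223929 mod 124075 = 99854, so (223929/124075) = (99854/124075)
factor out 2^1: 99854 = 2^1·49927; with 124075 mod 8 = 3, (2/124075) = -1; sign now -1; continue with (49927/124075)
flip (49927/124075) -> (124075/49927): both odd, 49927 mod 4 = 3, 124075 mod 4 = 3, so the flip contributes -1; sign now +1
(124075/49927): 124075 mod 49927 = 24221, so (124075/49927) = (24221/49927)
flip (24221/49927) -> (49927/24221): both odd, 24221 mod 4 = 1, 49927 mod 4 = 3, so the flip contributes +1; sign now +1
(49927/24221): 49927 mod 24221 = 1485, so (49927/24221) = (1485/24221)
flip (1485/24221) -> (24221/1485): both odd, 1485 mod 4 = 1, 24221 mod 4 = 1, so the flip contributes +1; sign now +1
(24221/1485): 24221 mod 1485 = 461, so (24221/1485) = (461/1485)
flip (461/1485) -> (1485/461): both odd, 461 mod 4 = 1, 1485 mod 4 = 1, so the flip contributes +1; sign now +1
(1485/461): 1485 mod 461 = 102, so (1485/461) = (102/461)
factor out 2^1: 102 = 2^1·51; with 461 mod 8 = 5, (2/461) = -1; sign now -1; continue with (51/461)
flip (51/461) -> (461/51): both odd, 51 mod 4 = 3, 461 mod 4 = 1, so the flip contributes +1; sign now -1
(461/51): 461 mod 51 = 2, so (461/51) = (2/51)
factor out 2^1: 2 = 2^1·1; with 51 mod 8 = 3, (2/51) = -1; sign now +1; continue with (1/51)
reached (1/51) = 1, so the symbol is +1

1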